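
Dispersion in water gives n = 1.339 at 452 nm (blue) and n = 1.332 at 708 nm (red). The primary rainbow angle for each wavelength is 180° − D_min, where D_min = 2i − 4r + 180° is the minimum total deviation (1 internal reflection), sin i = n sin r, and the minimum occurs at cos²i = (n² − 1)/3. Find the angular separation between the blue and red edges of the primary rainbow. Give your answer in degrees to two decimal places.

1.01°

At 452 nm (n = 1.339): cos²i = 0.26431 → i = 59.062°, r = 39.834°, D_min = 138.786°, rainbow angle = 41.214°.
At 708 nm (n = 1.332): cos²i = 0.25807 → i = 59.469°, r = 40.290°, D_min = 137.776°, rainbow angle = 42.224°.
Angular width = |41.214° − 42.224°| = 1.010°.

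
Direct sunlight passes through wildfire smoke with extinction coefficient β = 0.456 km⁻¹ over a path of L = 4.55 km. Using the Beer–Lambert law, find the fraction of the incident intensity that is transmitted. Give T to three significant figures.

0.126

τ = β·L = 0.456 × 4.55 = 2.0748.
T = exp(−2.0748) = 0.1256.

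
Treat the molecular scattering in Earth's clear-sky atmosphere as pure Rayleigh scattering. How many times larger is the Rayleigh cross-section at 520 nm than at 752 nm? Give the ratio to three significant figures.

4.37

Rayleigh scattering ∝ λ⁻⁴, so the ratio of coefficients is the inverse fourth power of the wavelength ratio.
σ(520)/σ(752) = (752/520)⁴ = (1.4462)⁴ = 4.374.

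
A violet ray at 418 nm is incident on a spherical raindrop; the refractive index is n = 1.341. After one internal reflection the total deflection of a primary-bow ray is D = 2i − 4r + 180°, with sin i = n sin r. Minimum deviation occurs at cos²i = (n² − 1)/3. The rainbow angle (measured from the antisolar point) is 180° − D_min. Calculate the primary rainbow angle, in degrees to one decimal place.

cos²i = (1.79828 − 1)/3 = 0.26609; i = arccos(0.51584) = 58.946°.
sin r = sin 58.946°/1.341 = 0.63884; r = 39.705°.
D_min = 2·58.946° − 4·39.705° + 180° = 139.071°.
Rainbow angle = 180° − D_min = 40.929°.

40.9°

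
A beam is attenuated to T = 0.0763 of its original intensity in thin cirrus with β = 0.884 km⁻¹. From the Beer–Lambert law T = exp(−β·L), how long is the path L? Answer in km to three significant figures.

2.91 km

Beer–Lambert: T = exp(−βL) ⇒ L = −ln(T)/β = −ln(0.0763)/0.884 = 2.5731/0.884 = 2.911 km.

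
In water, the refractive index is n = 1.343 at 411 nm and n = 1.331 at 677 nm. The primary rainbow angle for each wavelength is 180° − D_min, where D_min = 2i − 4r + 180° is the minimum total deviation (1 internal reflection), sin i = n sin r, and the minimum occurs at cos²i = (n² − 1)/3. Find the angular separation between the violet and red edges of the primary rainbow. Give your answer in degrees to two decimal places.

At 411 nm (n = 1.343): cos²i = 0.26788 → i = 58.830°, r = 39.577°, D_min = 139.354°, rainbow angle = 40.646°.
At 677 nm (n = 1.331): cos²i = 0.25719 → i = 59.527°, r = 40.356°, D_min = 137.630°, rainbow angle = 42.370°.
Angular width = |40.646° − 42.370°| = 1.724°.

1.72°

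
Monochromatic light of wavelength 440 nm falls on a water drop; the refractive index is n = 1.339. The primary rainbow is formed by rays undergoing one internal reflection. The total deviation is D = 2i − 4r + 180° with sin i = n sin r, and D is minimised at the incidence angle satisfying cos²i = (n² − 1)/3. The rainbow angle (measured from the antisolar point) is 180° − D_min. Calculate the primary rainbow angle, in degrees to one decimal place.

cos²i = (1.79292 − 1)/3 = 0.26431; i = arccos(0.51411) = 59.062°.
sin r = sin 59.062°/1.339 = 0.64057; r = 39.834°.
D_min = 2·59.062° − 4·39.834° + 180° = 138.786°.
Rainbow angle = 180° − D_min = 41.214°.

41.2°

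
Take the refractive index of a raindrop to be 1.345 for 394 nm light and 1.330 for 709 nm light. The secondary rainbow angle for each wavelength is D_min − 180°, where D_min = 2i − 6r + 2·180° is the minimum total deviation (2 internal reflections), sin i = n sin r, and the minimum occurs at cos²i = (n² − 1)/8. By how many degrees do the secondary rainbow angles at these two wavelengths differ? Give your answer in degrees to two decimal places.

At 394 nm (n = 1.345): cos²i = 0.10113 → i = 71.458°, r = 44.821°, D_min = 233.987°, rainbow angle = 53.987°.
At 709 nm (n = 1.330): cos²i = 0.09611 → i = 71.940°, r = 45.630°, D_min = 230.101°, rainbow angle = 50.101°.
Angular width = |53.987° − 50.101°| = 3.886°.

3.89°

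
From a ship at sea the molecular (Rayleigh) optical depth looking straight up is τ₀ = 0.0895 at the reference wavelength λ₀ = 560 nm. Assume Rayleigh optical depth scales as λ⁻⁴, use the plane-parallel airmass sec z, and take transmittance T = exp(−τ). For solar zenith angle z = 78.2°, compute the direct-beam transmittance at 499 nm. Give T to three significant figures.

sec 78.2° = 4.8901.
τ = 0.0895 × (560/499)⁴ × 4.8901 = 0.0895 × 1.5862 × 4.8901 = 0.6942.
T = exp(−0.6942) = 0.4995.

0.499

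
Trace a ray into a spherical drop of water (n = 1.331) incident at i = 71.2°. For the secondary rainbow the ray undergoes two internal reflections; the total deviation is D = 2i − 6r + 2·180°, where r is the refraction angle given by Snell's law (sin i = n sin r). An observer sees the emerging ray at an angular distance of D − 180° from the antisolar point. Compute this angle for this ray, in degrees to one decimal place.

50.4°

sin r = sin 71.2° / 1.331 = 0.9466/1.331 = 0.7112; r = 45.34°.
D = 2·71.2° − 6·45.34° + 2·180° = 142.40° − 272.01° + 360° = 230.39°.
Angle from antisolar point = D − 180° = 50.39°.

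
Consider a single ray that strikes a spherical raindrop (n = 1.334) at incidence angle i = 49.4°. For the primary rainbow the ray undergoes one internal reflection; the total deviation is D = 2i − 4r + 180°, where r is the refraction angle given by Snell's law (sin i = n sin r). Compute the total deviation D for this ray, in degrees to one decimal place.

sin r = sin 49.4° / 1.334 = 0.7593/1.334 = 0.5692; r = 34.69°.
D = 2·49.4° − 4·34.69° + 180° = 98.80° − 138.77° + 180° = 140.03°.

140.0°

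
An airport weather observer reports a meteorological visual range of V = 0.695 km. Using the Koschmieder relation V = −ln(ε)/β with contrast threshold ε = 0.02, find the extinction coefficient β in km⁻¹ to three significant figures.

β = −ln(0.02) / V = 3.912 / 0.695 = 5.6288 km⁻¹.

5.63 km⁻¹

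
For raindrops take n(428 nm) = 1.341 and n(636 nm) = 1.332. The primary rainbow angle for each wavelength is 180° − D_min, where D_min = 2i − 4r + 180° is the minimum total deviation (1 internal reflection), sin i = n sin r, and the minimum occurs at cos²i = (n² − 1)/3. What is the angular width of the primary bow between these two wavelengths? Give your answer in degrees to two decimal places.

At 428 nm (n = 1.341): cos²i = 0.26609 → i = 58.946°, r = 39.705°, D_min = 139.071°, rainbow angle = 40.929°.
At 636 nm (n = 1.332): cos²i = 0.25807 → i = 59.469°, r = 40.290°, D_min = 137.776°, rainbow angle = 42.224°.
Angular width = |40.929° − 42.224°| = 1.295°.

1.29°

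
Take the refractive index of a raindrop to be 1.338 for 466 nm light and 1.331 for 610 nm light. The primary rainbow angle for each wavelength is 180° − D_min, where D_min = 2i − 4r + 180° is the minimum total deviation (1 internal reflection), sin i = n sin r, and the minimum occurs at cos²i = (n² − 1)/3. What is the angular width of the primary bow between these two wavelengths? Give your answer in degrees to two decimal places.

At 466 nm (n = 1.338): cos²i = 0.26341 → i = 59.120°, r = 39.899°, D_min = 138.643°, rainbow angle = 41.357°.
At 610 nm (n = 1.331): cos²i = 0.25719 → i = 59.527°, r = 40.356°, D_min = 137.630°, rainbow angle = 42.370°.
Angular width = |41.357° − 42.370°| = 1.013°.

1.01°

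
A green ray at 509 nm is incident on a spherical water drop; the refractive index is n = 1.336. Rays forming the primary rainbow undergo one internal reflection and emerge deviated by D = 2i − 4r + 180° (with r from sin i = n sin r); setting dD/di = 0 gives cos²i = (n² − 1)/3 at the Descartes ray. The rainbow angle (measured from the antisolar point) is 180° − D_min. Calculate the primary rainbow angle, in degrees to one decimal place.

cos²i = (1.78490 − 1)/3 = 0.26163; i = arccos(0.51150) = 59.236°.
sin r = sin 59.236°/1.336 = 0.64318; r = 40.029°.
D_min = 2·59.236° − 4·40.029° + 180° = 138.356°.
Rainbow angle = 180° − D_min = 41.644°.

41.6°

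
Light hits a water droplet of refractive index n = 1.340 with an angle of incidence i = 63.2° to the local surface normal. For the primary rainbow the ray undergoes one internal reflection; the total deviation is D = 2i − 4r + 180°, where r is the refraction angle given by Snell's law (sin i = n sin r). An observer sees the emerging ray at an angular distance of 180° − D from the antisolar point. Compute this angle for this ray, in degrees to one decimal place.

sin r = sin 63.2° / 1.340 = 0.8926/1.340 = 0.6661; r = 41.77°.
D = 2·63.2° − 4·41.77° + 180° = 126.40° − 167.07° + 180° = 139.33°.
Angle from antisolar point = 180° − D = 40.67°.

40.7°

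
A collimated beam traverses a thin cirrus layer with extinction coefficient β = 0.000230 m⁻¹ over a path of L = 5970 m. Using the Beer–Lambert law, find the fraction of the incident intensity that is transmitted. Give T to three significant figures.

0.253

τ = β·L = 0.000230 × 5970 = 1.3731.
T = exp(−1.3731) = 0.2533.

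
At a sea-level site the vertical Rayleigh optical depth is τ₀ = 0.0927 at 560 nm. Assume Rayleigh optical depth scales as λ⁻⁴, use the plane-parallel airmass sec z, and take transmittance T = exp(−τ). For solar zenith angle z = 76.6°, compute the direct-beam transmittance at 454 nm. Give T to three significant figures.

0.396

sec 76.6° = 4.3150.
τ = 0.0927 × (560/454)⁴ × 4.3150 = 0.0927 × 2.3149 × 4.3150 = 0.9260.
T = exp(−0.9260) = 0.3962.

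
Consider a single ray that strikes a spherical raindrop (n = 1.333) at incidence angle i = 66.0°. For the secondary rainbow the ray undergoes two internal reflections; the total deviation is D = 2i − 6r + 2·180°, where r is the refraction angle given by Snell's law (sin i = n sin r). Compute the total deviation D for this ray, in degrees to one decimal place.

232.4°

sin r = sin 66.0° / 1.333 = 0.9135/1.333 = 0.6853; r = 43.26°.
D = 2·66.0° − 6·43.26° + 2·180° = 132.00° − 259.57° + 360° = 232.43°.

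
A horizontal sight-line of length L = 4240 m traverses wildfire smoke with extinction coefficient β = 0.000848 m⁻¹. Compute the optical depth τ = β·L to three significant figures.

τ = β·L = 0.000848 × 4240 = 3.5955.

3.60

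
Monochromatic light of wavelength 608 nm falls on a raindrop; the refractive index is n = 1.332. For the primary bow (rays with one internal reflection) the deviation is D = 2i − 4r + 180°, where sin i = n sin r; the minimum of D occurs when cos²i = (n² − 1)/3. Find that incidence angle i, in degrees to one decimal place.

cos²i = (1.332² − 1)/3 = (1.77422 − 1)/3 = 0.25807.
cos i = 0.50801, so i = 59.469°.

59.5°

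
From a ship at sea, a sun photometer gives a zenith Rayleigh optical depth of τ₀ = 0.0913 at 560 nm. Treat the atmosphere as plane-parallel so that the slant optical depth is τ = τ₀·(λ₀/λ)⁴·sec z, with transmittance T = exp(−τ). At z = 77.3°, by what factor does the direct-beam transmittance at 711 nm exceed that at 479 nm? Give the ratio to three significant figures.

1.85

Airmass: sec 77.3° = 4.5486.
τ(711 nm) = 0.0913 × (560/711)⁴ × 4.5486 = 0.0913 × 0.3848 × 4.5486 = 0.1598.
τ(479 nm) = 0.0913 × (560/479)⁴ × 4.5486 = 0.0913 × 1.8681 × 4.5486 = 0.7758.
T(711)/T(479) = exp(τ_B − τ_A) = exp(0.6160) = 1.8515.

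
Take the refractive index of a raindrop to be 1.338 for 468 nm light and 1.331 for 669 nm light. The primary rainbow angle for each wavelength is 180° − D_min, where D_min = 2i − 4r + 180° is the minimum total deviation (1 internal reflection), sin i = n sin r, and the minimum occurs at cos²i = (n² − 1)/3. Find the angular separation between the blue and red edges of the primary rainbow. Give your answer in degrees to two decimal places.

At 468 nm (n = 1.338): cos²i = 0.26341 → i = 59.120°, r = 39.899°, D_min = 138.643°, rainbow angle = 41.357°.
At 669 nm (n = 1.331): cos²i = 0.25719 → i = 59.527°, r = 40.356°, D_min = 137.630°, rainbow angle = 42.370°.
Angular width = |41.357° − 42.370°| = 1.013°.

1.01°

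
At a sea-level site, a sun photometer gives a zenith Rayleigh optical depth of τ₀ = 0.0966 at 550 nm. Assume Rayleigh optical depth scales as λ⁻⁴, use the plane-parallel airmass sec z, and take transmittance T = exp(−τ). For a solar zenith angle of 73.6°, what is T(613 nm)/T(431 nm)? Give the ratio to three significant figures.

1.98

Airmass: sec 73.6° = 3.5418.
τ(613 nm) = 0.0966 × (550/613)⁴ × 3.5418 = 0.0966 × 0.6481 × 3.5418 = 0.2217.
τ(431 nm) = 0.0966 × (550/431)⁴ × 3.5418 = 0.0966 × 2.6518 × 3.5418 = 0.9073.
T(613)/T(431) = exp(τ_B − τ_A) = exp(0.6856) = 1.9849.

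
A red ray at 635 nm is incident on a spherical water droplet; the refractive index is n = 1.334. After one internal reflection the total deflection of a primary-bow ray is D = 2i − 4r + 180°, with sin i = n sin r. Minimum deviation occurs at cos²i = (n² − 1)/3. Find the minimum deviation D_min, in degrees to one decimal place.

cos²i = (1.77956 − 1)/3 = 0.25985; i = arccos(0.50976) = 59.352°.
sin r = sin 59.352°/1.334 = 0.64492; r = 40.159°.
D_min = 2·59.352° − 4·40.159° + 180° = 138.067°.

138.1°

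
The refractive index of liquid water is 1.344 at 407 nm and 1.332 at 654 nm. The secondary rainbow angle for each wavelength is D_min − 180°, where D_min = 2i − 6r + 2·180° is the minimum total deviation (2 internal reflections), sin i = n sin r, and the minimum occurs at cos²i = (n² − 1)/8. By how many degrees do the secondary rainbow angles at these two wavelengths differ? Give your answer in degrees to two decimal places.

At 407 nm (n = 1.344): cos²i = 0.10079 → i = 71.490°, r = 44.874°, D_min = 233.733°, rainbow angle = 53.733°.
At 654 nm (n = 1.332): cos²i = 0.09678 → i = 71.875°, r = 45.520°, D_min = 230.628°, rainbow angle = 50.628°.
Angular width = |53.733° − 50.628°| = 3.104°.

3.10°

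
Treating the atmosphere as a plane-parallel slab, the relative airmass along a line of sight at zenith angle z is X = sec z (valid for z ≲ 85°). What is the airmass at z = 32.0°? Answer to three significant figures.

1.18

X = sec z = 1/cos 32.0° = 1/0.8480 = 1.1792.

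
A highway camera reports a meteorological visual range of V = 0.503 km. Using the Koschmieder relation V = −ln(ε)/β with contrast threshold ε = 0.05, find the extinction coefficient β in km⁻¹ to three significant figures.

β = −ln(0.05) / V = 2.996 / 0.503 = 5.9557 km⁻¹.

5.96 km⁻¹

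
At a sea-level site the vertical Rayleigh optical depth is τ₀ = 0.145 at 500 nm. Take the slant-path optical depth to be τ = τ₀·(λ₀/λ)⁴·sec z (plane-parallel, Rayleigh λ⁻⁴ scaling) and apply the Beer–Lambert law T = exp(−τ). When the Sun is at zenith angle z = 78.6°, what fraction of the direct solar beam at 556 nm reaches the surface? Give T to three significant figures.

0.619

sec 78.6° = 5.0593.
τ = 0.145 × (500/556)⁴ × 5.0593 = 0.145 × 0.6540 × 5.0593 = 0.4798.
T = exp(−0.4798) = 0.6189.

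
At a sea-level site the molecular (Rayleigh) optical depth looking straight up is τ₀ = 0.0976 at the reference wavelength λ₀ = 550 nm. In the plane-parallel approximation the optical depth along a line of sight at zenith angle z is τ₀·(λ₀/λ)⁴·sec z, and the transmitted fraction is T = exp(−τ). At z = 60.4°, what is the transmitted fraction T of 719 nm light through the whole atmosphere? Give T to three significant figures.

0.935

sec 60.4° = 2.0245.
τ = 0.0976 × (550/719)⁴ × 2.0245 = 0.0976 × 0.3424 × 2.0245 = 0.0677.
T = exp(−0.0677) = 0.9346.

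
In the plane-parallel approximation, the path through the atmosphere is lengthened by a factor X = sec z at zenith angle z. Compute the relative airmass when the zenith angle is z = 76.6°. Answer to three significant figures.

4.32

X = sec z = 1/cos 76.6° = 1/0.2317 = 4.3150.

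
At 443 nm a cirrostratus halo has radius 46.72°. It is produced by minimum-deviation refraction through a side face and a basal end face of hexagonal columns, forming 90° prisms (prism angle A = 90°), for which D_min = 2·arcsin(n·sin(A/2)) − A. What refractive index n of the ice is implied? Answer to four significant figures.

Rearranging: n = sin((D_min + A)/2) / sin(A/2).
(D_min + A)/2 = (46.72° + 90°)/2 = 68.360°.
n = sin 68.360° / sin 45° = 0.9295 / 0.7071 = 1.3145.

1.315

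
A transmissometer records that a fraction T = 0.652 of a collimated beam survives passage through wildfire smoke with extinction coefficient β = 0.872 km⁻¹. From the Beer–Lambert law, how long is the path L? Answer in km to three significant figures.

0.490 km

Beer–Lambert: T = exp(−βL) ⇒ L = −ln(T)/β = −ln(0.652)/0.872 = 0.4277/0.872 = 0.4905 km.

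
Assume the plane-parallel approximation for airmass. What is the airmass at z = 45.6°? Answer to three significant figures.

X = sec z = 1/cos 45.6° = 1/0.6997 = 1.4293.

1.43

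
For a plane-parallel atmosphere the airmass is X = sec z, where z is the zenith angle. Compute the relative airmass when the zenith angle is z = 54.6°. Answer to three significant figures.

X = sec z = 1/cos 54.6° = 1/0.5793 = 1.7263.

1.73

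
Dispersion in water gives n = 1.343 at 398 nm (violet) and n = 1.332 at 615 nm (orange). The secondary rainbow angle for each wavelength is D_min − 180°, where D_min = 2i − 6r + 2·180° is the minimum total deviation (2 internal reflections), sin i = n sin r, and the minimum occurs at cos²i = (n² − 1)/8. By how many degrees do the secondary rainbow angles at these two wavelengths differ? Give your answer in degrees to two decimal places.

2.85°

At 398 nm (n = 1.343): cos²i = 0.10046 → i = 71.522°, r = 44.928°, D_min = 233.478°, rainbow angle = 53.478°.
At 615 nm (n = 1.332): cos²i = 0.09678 → i = 71.875°, r = 45.520°, D_min = 230.628°, rainbow angle = 50.628°.
Angular width = |53.478° − 50.628°| = 2.849°.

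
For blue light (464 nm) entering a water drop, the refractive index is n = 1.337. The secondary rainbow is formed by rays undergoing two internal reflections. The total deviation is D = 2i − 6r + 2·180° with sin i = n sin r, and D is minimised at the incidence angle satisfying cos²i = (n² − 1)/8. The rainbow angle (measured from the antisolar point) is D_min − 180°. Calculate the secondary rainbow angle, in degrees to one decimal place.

cos²i = (1.78757 − 1)/8 = 0.09845; i = arccos(0.31376) = 71.714°.
sin r = sin 71.714°/1.337 = 0.71017; r = 45.249°.
D_min = 2·71.714° − 6·45.249° + 360° = 231.934°.
Rainbow angle = D_min − 180° = 51.934°.

51.9°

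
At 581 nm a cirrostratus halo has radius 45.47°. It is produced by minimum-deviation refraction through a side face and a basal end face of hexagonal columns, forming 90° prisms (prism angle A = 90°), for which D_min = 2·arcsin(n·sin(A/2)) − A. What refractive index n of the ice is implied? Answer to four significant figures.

Rearranging: n = sin((D_min + A)/2) / sin(A/2).
(D_min + A)/2 = (45.47° + 90°)/2 = 67.735°.
n = sin 67.735° / sin 45° = 0.9254 / 0.7071 = 1.3088.

1.309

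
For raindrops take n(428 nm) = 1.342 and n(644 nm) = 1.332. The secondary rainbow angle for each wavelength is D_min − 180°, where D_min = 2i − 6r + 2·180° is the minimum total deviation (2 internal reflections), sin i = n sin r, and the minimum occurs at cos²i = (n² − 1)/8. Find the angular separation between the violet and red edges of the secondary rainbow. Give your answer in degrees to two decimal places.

At 428 nm (n = 1.342): cos²i = 0.10012 → i = 71.554°, r = 44.981°, D_min = 233.222°, rainbow angle = 53.222°.
At 644 nm (n = 1.332): cos²i = 0.09678 → i = 71.875°, r = 45.520°, D_min = 230.628°, rainbow angle = 50.628°.
Angular width = |53.222° − 50.628°| = 2.594°.

2.59°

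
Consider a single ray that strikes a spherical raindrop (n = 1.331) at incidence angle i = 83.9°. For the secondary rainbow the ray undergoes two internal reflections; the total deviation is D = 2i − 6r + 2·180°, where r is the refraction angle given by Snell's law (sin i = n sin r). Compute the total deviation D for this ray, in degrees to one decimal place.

237.8°

sin r = sin 83.9° / 1.331 = 0.9943/1.331 = 0.7471; r = 48.34°.
D = 2·83.9° − 6·48.34° + 2·180° = 167.80° − 290.02° + 360° = 237.78°.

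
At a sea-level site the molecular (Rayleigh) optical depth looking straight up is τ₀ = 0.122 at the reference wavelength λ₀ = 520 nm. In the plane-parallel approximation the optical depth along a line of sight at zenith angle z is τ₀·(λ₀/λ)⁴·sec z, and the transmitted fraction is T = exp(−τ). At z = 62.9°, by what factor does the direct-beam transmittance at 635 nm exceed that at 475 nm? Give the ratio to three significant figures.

1.30

Airmass: sec 62.9° = 2.1952.
τ(635 nm) = 0.122 × (520/635)⁴ × 2.1952 = 0.122 × 0.4497 × 2.1952 = 0.1204.
τ(475 nm) = 0.122 × (520/475)⁴ × 2.1952 = 0.122 × 1.4363 × 2.1952 = 0.3847.
T(635)/T(475) = exp(τ_B − τ_A) = exp(0.2642) = 1.3024.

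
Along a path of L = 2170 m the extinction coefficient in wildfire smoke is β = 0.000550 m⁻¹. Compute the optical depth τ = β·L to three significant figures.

τ = β·L = 0.000550 × 2170 = 1.1935.

1.19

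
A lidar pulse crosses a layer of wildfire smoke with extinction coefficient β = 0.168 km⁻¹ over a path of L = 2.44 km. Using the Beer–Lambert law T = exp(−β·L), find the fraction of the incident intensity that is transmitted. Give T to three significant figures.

τ = β·L = 0.168 × 2.44 = 0.4099.
T = exp(−0.4099) = 0.6637.

0.664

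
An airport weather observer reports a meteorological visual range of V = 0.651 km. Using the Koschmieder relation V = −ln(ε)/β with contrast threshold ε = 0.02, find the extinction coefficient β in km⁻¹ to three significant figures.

6.01 km⁻¹

β = −ln(0.02) / V = 3.912 / 0.651 = 6.0093 km⁻¹.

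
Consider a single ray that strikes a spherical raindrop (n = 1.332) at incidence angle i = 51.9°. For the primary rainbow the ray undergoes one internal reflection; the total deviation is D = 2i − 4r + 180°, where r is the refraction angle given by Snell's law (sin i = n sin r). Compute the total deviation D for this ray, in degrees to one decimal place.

sin r = sin 51.9° / 1.332 = 0.7869/1.332 = 0.5908; r = 36.21°.
D = 2·51.9° − 4·36.21° + 180° = 103.80° − 144.85° + 180° = 138.95°.

138.9°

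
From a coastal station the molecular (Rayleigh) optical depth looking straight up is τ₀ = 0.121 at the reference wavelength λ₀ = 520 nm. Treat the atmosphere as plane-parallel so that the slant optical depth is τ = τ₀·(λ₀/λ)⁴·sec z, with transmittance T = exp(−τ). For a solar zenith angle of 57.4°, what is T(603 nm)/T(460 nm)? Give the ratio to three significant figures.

1.27

Airmass: sec 57.4° = 1.8561.
τ(603 nm) = 0.121 × (520/603)⁴ × 1.8561 = 0.121 × 0.5530 × 1.8561 = 0.1242.
τ(460 nm) = 0.121 × (520/460)⁴ × 1.8561 = 0.121 × 1.6330 × 1.8561 = 0.3667.
T(603)/T(460) = exp(τ_B − τ_A) = exp(0.2425) = 1.2745.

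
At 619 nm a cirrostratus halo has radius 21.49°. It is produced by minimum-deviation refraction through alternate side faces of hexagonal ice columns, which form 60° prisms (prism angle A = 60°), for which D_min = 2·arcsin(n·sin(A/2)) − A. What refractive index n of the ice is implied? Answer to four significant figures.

Rearranging: n = sin((D_min + A)/2) / sin(A/2).
(D_min + A)/2 = (21.49° + 60°)/2 = 40.745°.
n = sin 40.745° / sin 30° = 0.6527 / 0.5000 = 1.3054.

1.305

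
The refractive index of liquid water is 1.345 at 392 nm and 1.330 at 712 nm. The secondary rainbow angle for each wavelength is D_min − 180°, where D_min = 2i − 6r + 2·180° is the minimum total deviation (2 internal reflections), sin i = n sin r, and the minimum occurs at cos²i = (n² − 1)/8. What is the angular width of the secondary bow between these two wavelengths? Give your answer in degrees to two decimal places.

3.89°

At 392 nm (n = 1.345): cos²i = 0.10113 → i = 71.458°, r = 44.821°, D_min = 233.987°, rainbow angle = 53.987°.
At 712 nm (n = 1.330): cos²i = 0.09611 → i = 71.940°, r = 45.630°, D_min = 230.101°, rainbow angle = 50.101°.
Angular width = |53.987° − 50.101°| = 3.886°.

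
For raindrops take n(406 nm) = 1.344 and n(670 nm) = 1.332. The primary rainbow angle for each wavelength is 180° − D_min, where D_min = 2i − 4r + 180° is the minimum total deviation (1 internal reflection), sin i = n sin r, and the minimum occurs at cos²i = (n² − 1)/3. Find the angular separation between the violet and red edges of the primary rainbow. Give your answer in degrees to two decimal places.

1.72°

At 406 nm (n = 1.344): cos²i = 0.26878 → i = 58.772°, r = 39.512°, D_min = 139.495°, rainbow angle = 40.505°.
At 670 nm (n = 1.332): cos²i = 0.25807 → i = 59.469°, r = 40.290°, D_min = 137.776°, rainbow angle = 42.224°.
Angular width = |40.505° − 42.224°| = 1.719°.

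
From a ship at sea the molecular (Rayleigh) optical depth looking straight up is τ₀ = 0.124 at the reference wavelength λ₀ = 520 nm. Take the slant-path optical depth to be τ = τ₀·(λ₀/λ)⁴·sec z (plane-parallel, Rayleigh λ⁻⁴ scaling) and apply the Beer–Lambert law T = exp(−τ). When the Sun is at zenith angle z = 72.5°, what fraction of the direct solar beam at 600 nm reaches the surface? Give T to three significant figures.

sec 72.5° = 3.3255.
τ = 0.124 × (520/600)⁴ × 3.3255 = 0.124 × 0.5642 × 3.3255 = 0.2326.
T = exp(−0.2326) = 0.7924.

0.792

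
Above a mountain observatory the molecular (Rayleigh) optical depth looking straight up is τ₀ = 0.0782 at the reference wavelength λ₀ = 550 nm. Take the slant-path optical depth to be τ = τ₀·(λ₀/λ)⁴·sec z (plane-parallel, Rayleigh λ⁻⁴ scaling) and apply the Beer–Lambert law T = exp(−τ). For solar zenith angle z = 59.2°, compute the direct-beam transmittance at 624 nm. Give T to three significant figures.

0.912

sec 59.2° = 1.9530.
τ = 0.0782 × (550/624)⁴ × 1.9530 = 0.0782 × 0.6035 × 1.9530 = 0.0922.
T = exp(−0.0922) = 0.9119.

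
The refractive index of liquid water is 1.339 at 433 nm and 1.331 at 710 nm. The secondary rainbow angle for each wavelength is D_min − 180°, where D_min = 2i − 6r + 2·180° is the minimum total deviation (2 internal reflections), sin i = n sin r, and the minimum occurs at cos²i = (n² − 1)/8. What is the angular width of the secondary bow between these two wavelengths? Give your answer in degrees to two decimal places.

2.09°

At 433 nm (n = 1.339): cos²i = 0.09912 → i = 71.650°, r = 45.141°, D_min = 232.451°, rainbow angle = 52.451°.
At 710 nm (n = 1.331): cos²i = 0.09645 → i = 71.907°, r = 45.575°, D_min = 230.365°, rainbow angle = 50.365°.
Angular width = |52.451° − 50.365°| = 2.086°.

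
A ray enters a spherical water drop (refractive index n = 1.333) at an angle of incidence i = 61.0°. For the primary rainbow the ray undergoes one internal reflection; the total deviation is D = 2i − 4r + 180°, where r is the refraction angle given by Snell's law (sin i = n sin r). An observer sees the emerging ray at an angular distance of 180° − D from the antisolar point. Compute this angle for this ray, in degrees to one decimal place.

sin r = sin 61.0° / 1.333 = 0.8746/1.333 = 0.6561; r = 41.01°.
D = 2·61.0° − 4·41.01° + 180° = 122.00° − 164.02° + 180° = 137.98°.
Angle from antisolar point = 180° − D = 42.02°.

42.0°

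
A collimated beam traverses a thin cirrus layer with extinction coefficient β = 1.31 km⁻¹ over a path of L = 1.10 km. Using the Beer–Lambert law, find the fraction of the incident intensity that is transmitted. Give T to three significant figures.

0.237

τ = β·L = 1.31 × 1.10 = 1.4410.
T = exp(−1.4410) = 0.2367.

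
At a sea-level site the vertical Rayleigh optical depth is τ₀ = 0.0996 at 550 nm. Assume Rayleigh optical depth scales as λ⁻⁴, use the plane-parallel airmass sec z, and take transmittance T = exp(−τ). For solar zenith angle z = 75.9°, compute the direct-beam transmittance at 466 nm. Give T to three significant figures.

sec 75.9° = 4.1048.
τ = 0.0996 × (550/466)⁴ × 4.1048 = 0.0996 × 1.9405 × 4.1048 = 0.7933.
T = exp(−0.7933) = 0.4523.

0.452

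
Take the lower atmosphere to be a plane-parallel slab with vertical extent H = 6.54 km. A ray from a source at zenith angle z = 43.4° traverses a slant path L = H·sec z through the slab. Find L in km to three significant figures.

sec z = 1/cos 43.4° = 1.3763.
L = 6.54 × 1.3763 = 9.001 km.

9.00 km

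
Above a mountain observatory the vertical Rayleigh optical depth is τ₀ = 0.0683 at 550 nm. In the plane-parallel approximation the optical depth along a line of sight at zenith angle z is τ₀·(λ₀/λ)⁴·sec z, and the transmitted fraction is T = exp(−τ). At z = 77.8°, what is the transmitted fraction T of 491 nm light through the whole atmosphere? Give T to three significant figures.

0.601

sec 77.8° = 4.7321.
τ = 0.0683 × (550/491)⁴ × 4.7321 = 0.0683 × 1.5744 × 4.7321 = 0.5089.
T = exp(−0.5089) = 0.6012.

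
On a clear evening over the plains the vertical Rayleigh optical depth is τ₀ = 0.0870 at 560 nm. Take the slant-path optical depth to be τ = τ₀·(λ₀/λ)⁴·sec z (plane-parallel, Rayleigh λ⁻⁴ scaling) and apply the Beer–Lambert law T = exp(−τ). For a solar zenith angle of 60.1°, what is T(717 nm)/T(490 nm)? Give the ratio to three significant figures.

Airmass: sec 60.1° = 2.0061.
τ(717 nm) = 0.0870 × (560/717)⁴ × 2.0061 = 0.0870 × 0.3721 × 2.0061 = 0.0649.
τ(490 nm) = 0.0870 × (560/490)⁴ × 2.0061 = 0.0870 × 1.7060 × 2.0061 = 0.2977.
T(717)/T(490) = exp(τ_B − τ_A) = exp(0.2328) = 1.2621.

1.26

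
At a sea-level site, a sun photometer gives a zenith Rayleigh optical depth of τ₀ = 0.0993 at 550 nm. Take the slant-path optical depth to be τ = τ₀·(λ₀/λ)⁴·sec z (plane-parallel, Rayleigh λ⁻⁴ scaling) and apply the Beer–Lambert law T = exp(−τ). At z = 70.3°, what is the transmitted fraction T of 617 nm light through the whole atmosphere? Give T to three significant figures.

sec 70.3° = 2.9665.
τ = 0.0993 × (550/617)⁴ × 2.9665 = 0.0993 × 0.6314 × 2.9665 = 0.1860.
T = exp(−0.1860) = 0.8303.

0.830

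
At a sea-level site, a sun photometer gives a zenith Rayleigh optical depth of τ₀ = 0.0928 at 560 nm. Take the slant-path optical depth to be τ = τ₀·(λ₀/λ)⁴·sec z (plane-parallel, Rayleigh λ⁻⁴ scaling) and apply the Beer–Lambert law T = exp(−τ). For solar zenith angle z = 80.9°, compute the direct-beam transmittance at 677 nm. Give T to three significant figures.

sec 80.9° = 6.3228.
τ = 0.0928 × (560/677)⁴ × 6.3228 = 0.0928 × 0.4682 × 6.3228 = 0.2747.
T = exp(−0.2747) = 0.7598.

0.760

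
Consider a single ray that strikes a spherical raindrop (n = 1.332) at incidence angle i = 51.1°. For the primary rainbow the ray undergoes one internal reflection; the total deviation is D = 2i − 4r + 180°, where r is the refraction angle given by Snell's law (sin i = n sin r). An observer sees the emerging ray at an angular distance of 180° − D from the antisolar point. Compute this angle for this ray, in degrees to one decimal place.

40.8°

sin r = sin 51.1° / 1.332 = 0.7782/1.332 = 0.5843; r = 35.75°.
D = 2·51.1° − 4·35.75° + 180° = 102.20° − 143.00° + 180° = 139.20°.
Angle from antisolar point = 180° − D = 40.80°.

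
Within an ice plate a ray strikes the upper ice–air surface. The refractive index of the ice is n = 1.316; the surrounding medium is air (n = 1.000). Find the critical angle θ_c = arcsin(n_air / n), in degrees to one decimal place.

sin θ_c = n_air / n = 1.000 / 1.316 = 0.7599.
θ_c = arcsin(0.7599) = 49.45°.

49.5°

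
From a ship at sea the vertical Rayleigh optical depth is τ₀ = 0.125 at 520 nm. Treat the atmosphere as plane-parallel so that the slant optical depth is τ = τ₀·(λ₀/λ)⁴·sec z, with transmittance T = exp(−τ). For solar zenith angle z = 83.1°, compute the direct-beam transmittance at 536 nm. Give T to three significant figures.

sec 83.1° = 8.3238.
τ = 0.125 × (520/536)⁴ × 8.3238 = 0.125 × 0.8858 × 8.3238 = 0.9217.
T = exp(−0.9217) = 0.3978.

0.398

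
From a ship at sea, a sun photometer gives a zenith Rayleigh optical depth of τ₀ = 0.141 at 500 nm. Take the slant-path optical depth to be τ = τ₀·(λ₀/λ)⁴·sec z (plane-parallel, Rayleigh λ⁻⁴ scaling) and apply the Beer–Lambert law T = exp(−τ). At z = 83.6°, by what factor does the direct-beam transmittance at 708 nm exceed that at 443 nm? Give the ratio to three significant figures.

5.69

Airmass: sec 83.6° = 8.9711.
τ(708 nm) = 0.141 × (500/708)⁴ × 8.9711 = 0.141 × 0.2487 × 8.9711 = 0.3146.
τ(443 nm) = 0.141 × (500/443)⁴ × 8.9711 = 0.141 × 1.6228 × 8.9711 = 2.0527.
T(708)/T(443) = exp(τ_B − τ_A) = exp(1.7381) = 5.6864.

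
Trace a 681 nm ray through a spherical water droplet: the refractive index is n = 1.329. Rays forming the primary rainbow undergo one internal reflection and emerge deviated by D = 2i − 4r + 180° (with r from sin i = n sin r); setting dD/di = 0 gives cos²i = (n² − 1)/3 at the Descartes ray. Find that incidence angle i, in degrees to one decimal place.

cos²i = (1.329² − 1)/3 = (1.76624 − 1)/3 = 0.25541.
cos i = 0.50538, so i = 59.643°.

59.6°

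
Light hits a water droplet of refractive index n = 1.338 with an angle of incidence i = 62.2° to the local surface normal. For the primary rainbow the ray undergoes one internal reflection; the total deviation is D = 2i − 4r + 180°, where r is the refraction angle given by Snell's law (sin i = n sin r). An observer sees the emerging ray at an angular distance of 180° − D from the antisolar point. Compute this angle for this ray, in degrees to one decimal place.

41.1°

sin r = sin 62.2° / 1.338 = 0.8846/1.338 = 0.6611; r = 41.39°.
D = 2·62.2° − 4·41.39° + 180° = 124.40° − 165.54° + 180° = 138.86°.
Angle from antisolar point = 180° − D = 41.14°.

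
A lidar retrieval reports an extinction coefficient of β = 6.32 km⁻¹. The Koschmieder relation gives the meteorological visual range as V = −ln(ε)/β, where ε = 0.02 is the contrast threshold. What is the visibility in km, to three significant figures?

0.619 km

V = −ln(0.02) / 6.32 = 3.912 / 6.32 = 0.6190 km.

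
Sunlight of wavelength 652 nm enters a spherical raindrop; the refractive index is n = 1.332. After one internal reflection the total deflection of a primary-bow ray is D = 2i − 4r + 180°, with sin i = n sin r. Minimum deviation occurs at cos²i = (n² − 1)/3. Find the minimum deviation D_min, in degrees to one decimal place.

cos²i = (1.77422 − 1)/3 = 0.25807; i = arccos(0.50801) = 59.469°.
sin r = sin 59.469°/1.332 = 0.64666; r = 40.290°.
D_min = 2·59.469° − 4·40.290° + 180° = 137.776°.

137.8°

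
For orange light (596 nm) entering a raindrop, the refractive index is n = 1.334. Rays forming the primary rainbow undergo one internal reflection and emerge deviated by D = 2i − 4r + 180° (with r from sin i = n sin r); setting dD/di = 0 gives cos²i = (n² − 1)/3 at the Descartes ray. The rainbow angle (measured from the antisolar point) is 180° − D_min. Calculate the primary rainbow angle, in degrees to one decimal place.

41.9°

cos²i = (1.77956 − 1)/3 = 0.25985; i = arccos(0.50976) = 59.352°.
sin r = sin 59.352°/1.334 = 0.64492; r = 40.159°.
D_min = 2·59.352° − 4·40.159° + 180° = 138.067°.
Rainbow angle = 180° − D_min = 41.933°.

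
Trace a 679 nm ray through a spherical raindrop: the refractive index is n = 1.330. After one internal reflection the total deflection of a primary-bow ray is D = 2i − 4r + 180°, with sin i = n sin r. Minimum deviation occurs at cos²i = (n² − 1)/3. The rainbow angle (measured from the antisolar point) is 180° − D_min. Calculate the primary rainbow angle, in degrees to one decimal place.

cos²i = (1.76890 − 1)/3 = 0.25630; i = arccos(0.50626) = 59.585°.
sin r = sin 59.585°/1.330 = 0.64841; r = 40.422°.
D_min = 2·59.585° − 4·40.422° + 180° = 137.484°.
Rainbow angle = 180° − D_min = 42.516°.

42.5°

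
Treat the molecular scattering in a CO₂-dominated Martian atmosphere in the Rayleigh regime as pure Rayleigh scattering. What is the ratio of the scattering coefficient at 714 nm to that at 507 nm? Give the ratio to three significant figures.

Rayleigh scattering ∝ λ⁻⁴, so the ratio of coefficients is the inverse fourth power of the wavelength ratio.
σ(714)/σ(507) = (507/714)⁴ = (0.7101)⁴ = 0.2542.

0.254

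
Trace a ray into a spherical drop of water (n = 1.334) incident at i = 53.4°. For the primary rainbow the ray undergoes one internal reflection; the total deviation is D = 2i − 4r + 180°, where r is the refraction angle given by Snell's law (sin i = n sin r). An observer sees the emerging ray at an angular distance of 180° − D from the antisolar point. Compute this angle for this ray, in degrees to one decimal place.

sin r = sin 53.4° / 1.334 = 0.8028/1.334 = 0.6018; r = 37.00°.
D = 2·53.4° − 4·37.00° + 180° = 106.80° − 148.00° + 180° = 138.80°.
Angle from antisolar point = 180° − D = 41.20°.

41.2°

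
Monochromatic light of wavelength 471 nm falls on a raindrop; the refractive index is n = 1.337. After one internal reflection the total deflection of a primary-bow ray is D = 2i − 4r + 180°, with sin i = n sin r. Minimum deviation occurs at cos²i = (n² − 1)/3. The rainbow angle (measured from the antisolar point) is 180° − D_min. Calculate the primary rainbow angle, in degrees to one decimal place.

cos²i = (1.78757 − 1)/3 = 0.26252; i = arccos(0.51237) = 59.178°.
sin r = sin 59.178°/1.337 = 0.64231; r = 39.964°.
D_min = 2·59.178° − 4·39.964° + 180° = 138.500°.
Rainbow angle = 180° − D_min = 41.500°.

41.5°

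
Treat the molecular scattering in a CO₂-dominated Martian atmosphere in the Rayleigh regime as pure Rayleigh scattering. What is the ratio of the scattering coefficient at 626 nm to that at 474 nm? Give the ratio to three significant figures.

Rayleigh scattering ∝ λ⁻⁴, so the ratio of coefficients is the inverse fourth power of the wavelength ratio.
σ(626)/σ(474) = (474/626)⁴ = (0.7572)⁴ = 0.3287.

0.329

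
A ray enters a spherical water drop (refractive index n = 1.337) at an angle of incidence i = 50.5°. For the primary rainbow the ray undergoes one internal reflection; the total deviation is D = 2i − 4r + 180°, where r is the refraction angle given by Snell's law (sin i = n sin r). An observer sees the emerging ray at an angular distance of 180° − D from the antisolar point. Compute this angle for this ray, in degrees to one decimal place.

sin r = sin 50.5° / 1.337 = 0.7716/1.337 = 0.5771; r = 35.25°.
D = 2·50.5° − 4·35.25° + 180° = 101.00° − 141.00° + 180° = 140.00°.
Angle from antisolar point = 180° − D = 40.00°.

40.0°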